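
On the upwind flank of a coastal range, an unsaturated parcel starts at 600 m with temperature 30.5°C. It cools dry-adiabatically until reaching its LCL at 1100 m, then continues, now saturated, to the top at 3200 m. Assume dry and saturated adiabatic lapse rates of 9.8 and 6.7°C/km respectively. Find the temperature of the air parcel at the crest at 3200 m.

From 600 m to 1100 m (dry): cools by 9.8 × 0.5 = 4.9°C, giving 25.6°C.
From 1100 m to 3200 m (saturated): cools by 6.7 × 2.1 = 14.07°C, giving 11.53°C.

11.53°C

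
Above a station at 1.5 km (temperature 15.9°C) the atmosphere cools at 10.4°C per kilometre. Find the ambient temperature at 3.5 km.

-4.9°C

Environmental to 3500 m: -10.4 × 2 km = -20.8°C, so T = -4.9°C.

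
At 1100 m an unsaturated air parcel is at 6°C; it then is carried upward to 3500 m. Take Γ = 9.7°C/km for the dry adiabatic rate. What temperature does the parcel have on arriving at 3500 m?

From 1100 m to 3500 m (dry adiabatic): cools by 9.7 × 2.4 = 23.28°C, giving -17.28°C.

-17.28°C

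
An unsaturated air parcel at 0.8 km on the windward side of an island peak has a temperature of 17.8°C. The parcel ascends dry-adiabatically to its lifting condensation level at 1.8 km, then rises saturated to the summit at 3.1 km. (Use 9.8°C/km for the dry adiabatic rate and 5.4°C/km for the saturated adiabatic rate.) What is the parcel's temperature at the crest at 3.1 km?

0.98°C

800–1800 m, dry: Δz = 1 km ⇒ ΔT = -9.8°C; T = 8°C
1800–3100 m, saturated: Δz = 1.3 km ⇒ ΔT = -7.02°C; T = 0.98°C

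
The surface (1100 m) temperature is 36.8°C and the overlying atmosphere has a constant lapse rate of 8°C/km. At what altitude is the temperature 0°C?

5700 m

Height above start = (36.8 − 0) / 8 = 4.6 km
Altitude = 1100 m + 4600 m = 5700 m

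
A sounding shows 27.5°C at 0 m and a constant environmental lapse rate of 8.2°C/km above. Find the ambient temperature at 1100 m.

Environmental to 1100 m: -8.2 × 1.1 km = -9.02°C, so T = 18.48°C.

18.48°C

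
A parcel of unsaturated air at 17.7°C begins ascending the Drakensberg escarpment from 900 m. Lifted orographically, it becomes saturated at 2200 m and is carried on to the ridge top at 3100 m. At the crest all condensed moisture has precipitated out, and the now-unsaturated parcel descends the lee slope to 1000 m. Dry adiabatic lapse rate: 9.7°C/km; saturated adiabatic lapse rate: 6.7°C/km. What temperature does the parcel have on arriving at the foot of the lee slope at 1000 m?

From 900 m to 2200 m (dry): cools by 9.7 × 1.3 = 12.61°C, giving 5.09°C.
From 2200 m to 3100 m (saturated): cools by 6.7 × 0.9 = 6.03°C, giving -0.94°C.
From 3100 m to 1000 m (dry descent): warms by 9.7 × 2.1 = 20.37°C, giving 19.43°C.

19.43°C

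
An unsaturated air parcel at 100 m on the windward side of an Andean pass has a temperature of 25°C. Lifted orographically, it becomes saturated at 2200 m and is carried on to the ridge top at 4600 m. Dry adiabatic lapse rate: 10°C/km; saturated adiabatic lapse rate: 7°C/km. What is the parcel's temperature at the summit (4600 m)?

-12.8°C

Dry to 2200 m: -10 × 2.1 km = -21°C, so T = 4°C.
Saturated to 4600 m: -7 × 2.4 km = -16.8°C, so T = -12.8°C.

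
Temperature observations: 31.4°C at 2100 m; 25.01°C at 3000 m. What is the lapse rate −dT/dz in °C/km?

Γ = −ΔT/Δz = (31.4 − 25.01) / (3000 − 2100) m
  = 6.39°C / 0.9 km = 7.1°C/km

7.1°C/km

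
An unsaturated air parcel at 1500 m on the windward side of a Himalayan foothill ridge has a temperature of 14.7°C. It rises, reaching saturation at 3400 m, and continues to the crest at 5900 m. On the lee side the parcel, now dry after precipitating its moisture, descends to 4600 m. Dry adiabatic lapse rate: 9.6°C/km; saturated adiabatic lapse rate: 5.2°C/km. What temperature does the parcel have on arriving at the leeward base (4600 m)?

1500–3400 m, dry: Δz = 1.9 km ⇒ ΔT = -18.24°C; T = -3.54°C
3400–5900 m, saturated: Δz = 2.5 km ⇒ ΔT = -13°C; T = -16.54°C
5900–4600 m, dry descent: Δz = 1.3 km ⇒ ΔT = +12.48°C; T = -4.06°C

-4.06°C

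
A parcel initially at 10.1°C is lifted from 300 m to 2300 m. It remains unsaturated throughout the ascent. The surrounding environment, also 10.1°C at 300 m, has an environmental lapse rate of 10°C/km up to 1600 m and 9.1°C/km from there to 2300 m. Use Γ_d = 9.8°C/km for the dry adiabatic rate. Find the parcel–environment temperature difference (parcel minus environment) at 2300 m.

-0.23°C (parcel cooler than environment)

Parcel:
  300 → 2300 m (dry, 9.8°C/km): ΔT = -9.8 × 2 = -19.6°C → T = -9.5°C
Environment:
  300 → 1600 m (environment, lower layer, 10°C/km): ΔT = -10 × 1.3 = -13°C → T = -2.9°C
  1600 → 2300 m (environment, upper layer, 9.1°C/km): ΔT = -9.1 × 0.7 = -6.37°C → T = -9.27°C
T_parcel − T_env = -9.5 − (-9.27) = -0.23°C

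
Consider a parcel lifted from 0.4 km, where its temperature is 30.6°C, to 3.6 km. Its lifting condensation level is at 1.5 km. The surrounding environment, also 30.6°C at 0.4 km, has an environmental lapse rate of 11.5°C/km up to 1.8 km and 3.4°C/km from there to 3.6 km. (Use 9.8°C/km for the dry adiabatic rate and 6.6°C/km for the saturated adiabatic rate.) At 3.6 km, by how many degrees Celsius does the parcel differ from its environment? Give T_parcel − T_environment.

Parcel:
  Dry to 1500 m: -9.8 × 1.1 km = -10.78°C, so T = 19.82°C.
  Saturated to 3600 m: -6.6 × 2.1 km = -13.86°C, so T = 5.96°C.
Environment:
  Environment, lower layer to 1800 m: -11.5 × 1.4 km = -16.1°C, so T = 14.5°C.
  Environment, upper layer to 3600 m: -3.4 × 1.8 km = -6.12°C, so T = 8.38°C.
T_parcel − T_env = 5.96 − 8.38 = -2.42°C

-2.42°C (parcel cooler than environment)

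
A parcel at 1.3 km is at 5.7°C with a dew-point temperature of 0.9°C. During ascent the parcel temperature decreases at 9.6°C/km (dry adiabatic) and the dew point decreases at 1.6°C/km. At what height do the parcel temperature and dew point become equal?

T and T_d converge at 9.6 − 1.6 = 8°C per km
Height above start = (5.7 − 0.9) / 8 = 0.6 km
LCL altitude = 1300 m + 600 m = 1900 m

1.9 km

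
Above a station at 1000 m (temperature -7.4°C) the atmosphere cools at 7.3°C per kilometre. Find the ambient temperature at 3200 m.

From 1000 m to 3200 m (environmental): cools by 7.3 × 2.2 = 16.06°C, giving -23.46°C.

-23.46°C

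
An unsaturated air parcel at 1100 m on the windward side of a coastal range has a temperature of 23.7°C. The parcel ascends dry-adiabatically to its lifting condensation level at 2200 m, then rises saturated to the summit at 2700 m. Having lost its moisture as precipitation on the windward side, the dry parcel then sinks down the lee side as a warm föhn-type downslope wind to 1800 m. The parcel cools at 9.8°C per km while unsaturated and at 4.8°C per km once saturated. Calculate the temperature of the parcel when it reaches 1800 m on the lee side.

1100 → 2200 m (dry, 9.8°C/km): ΔT = -9.8 × 1.1 = -10.78°C → T = 12.92°C
2200 → 2700 m (saturated, 4.8°C/km): ΔT = -4.8 × 0.5 = -2.4°C → T = 10.52°C
2700 → 1800 m (dry descent, 9.8°C/km): ΔT = +9.8 × 0.9 = +8.82°C → T = 19.34°C

19.34°C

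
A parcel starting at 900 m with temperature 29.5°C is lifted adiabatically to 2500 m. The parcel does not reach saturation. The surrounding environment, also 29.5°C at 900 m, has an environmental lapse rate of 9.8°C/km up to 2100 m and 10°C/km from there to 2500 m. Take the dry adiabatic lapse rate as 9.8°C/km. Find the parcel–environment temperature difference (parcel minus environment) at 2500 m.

+0.08°C (parcel warmer than environment)

Parcel:
  900–2500 m, dry: Δz = 1.6 km ⇒ ΔT = -15.68°C; T = 13.82°C
Environment:
  900–2100 m, environment, lower layer: Δz = 1.2 km ⇒ ΔT = -11.76°C; T = 17.74°C
  2100–2500 m, environment, upper layer: Δz = 0.4 km ⇒ ΔT = -4°C; T = 13.74°C
T_parcel − T_env = 13.82 − 13.74 = +0.08°C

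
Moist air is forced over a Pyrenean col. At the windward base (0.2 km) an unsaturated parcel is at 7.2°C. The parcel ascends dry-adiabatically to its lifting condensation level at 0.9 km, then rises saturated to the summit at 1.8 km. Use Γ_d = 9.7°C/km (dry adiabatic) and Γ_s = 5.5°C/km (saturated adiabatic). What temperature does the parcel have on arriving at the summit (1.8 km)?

-4.54°C

200–900 m, dry: Δz = 0.7 km ⇒ ΔT = -6.79°C; T = 0.41°C
900–1800 m, saturated: Δz = 0.9 km ⇒ ΔT = -4.95°C; T = -4.54°C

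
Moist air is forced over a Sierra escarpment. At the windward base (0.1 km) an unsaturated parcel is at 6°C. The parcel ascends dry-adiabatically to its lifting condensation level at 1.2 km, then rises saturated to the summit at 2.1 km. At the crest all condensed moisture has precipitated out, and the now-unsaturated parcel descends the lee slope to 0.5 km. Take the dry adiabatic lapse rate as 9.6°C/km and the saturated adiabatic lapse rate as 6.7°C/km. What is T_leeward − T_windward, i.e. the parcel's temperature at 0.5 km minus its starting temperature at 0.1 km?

From 100 m to 1200 m (dry): cools by 9.6 × 1.1 = 10.56°C, giving -4.56°C.
From 1200 m to 2100 m (saturated): cools by 6.7 × 0.9 = 6.03°C, giving -10.59°C.
From 2100 m to 500 m (dry descent): warms by 9.6 × 1.6 = 15.36°C, giving 4.77°C.
Net change vs windward start: 4.77 − 6 = -1.23°C

-1.23°C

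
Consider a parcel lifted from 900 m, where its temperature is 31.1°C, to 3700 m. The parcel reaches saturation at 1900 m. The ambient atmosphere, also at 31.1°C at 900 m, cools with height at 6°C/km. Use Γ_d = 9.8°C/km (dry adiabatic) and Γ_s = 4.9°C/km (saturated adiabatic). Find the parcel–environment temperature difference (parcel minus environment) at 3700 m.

-1.82°C (parcel cooler than environment)

Parcel:
  900–1900 m, dry: Δz = 1 km ⇒ ΔT = -9.8°C; T = 21.3°C
  1900–3700 m, saturated: Δz = 1.8 km ⇒ ΔT = -8.82°C; T = 12.48°C
Environment:
  900–3700 m, environment: Δz = 2.8 km ⇒ ΔT = -16.8°C; T = 14.3°C
T_parcel − T_env = 12.48 − 14.3 = -1.82°C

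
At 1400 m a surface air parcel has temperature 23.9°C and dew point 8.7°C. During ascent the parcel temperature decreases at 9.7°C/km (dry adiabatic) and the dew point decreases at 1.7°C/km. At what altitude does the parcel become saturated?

T and T_d converge at 9.7 − 1.7 = 8°C per km
Height above start = (23.9 − 8.7) / 8 = 1.9 km
LCL altitude = 1400 m + 1900 m = 3300 m

3300 m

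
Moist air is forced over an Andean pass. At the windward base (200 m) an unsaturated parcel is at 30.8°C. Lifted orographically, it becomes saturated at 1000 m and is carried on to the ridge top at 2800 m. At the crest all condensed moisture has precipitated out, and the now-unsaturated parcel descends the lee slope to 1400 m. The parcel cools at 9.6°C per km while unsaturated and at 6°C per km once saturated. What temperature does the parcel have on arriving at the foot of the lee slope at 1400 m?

25.76°C

200 → 1000 m (dry, 9.6°C/km): ΔT = -9.6 × 0.8 = -7.68°C → T = 23.12°C
1000 → 2800 m (saturated, 6°C/km): ΔT = -6 × 1.8 = -10.8°C → T = 12.32°C
2800 → 1400 m (dry descent, 9.6°C/km): ΔT = +9.6 × 1.4 = +13.44°C → T = 25.76°C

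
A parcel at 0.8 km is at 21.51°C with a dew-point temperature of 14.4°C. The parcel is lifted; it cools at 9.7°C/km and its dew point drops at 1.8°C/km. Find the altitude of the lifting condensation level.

T and T_d converge at 9.7 − 1.8 = 7.9°C per km
Height above start = (21.51 − 14.4) / 7.9 = 0.9 km
LCL altitude = 800 m + 900 m = 1700 m

1.7 km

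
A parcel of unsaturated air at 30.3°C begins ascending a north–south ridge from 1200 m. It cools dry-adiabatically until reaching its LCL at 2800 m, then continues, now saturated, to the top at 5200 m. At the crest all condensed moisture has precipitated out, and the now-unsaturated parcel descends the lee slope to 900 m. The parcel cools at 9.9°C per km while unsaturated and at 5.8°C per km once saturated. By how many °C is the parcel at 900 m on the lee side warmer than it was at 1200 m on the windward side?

1200 → 2800 m (dry, 9.9°C/km): ΔT = -9.9 × 1.6 = -15.84°C → T = 14.46°C
2800 → 5200 m (saturated, 5.8°C/km): ΔT = -5.8 × 2.4 = -13.92°C → T = 0.54°C
5200 → 900 m (dry descent, 9.9°C/km): ΔT = +9.9 × 4.3 = +42.57°C → T = 43.11°C
Net change vs windward start: 43.11 − 30.3 = +12.81°C

+12.81°C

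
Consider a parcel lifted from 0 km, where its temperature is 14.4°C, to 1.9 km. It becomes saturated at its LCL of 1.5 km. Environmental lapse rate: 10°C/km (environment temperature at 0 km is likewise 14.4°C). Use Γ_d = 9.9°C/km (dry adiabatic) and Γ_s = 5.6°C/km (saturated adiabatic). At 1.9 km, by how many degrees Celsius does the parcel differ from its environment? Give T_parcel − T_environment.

Parcel:
  0 → 1500 m (dry, 9.9°C/km): ΔT = -9.9 × 1.5 = -14.85°C → T = -0.45°C
  1500 → 1900 m (saturated, 5.6°C/km): ΔT = -5.6 × 0.4 = -2.24°C → T = -2.69°C
Environment:
  0 → 1900 m (environment, 10°C/km): ΔT = -10 × 1.9 = -19°C → T = -4.6°C
T_parcel − T_env = -2.69 − (-4.6) = +1.91°C

+1.91°C (parcel warmer than environment)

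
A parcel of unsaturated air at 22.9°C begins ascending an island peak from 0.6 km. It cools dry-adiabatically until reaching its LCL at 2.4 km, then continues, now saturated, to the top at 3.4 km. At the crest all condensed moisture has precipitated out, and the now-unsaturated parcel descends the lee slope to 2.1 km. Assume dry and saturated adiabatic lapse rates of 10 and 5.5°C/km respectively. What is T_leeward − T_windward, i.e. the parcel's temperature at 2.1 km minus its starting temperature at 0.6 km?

Dry to 2400 m: -10 × 1.8 km = -18°C, so T = 4.9°C.
Saturated to 3400 m: -5.5 × 1 km = -5.5°C, so T = -0.6°C.
Dry descent to 2100 m: +10 × 1.3 km = +13°C, so T = 12.4°C.
Net change vs windward start: 12.4 − 22.9 = -10.5°C

-10.5°C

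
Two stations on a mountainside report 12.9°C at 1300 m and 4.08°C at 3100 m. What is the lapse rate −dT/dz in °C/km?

4.9°C/km

Γ = −ΔT/Δz = (12.9 − 4.08) / (3100 − 1300) m
  = 8.82°C / 1.8 km = 4.9°C/km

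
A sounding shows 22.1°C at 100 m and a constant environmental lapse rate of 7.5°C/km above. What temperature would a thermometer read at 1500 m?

11.6°C

Environmental to 1500 m: -7.5 × 1.4 km = -10.5°C, so T = 11.6°C.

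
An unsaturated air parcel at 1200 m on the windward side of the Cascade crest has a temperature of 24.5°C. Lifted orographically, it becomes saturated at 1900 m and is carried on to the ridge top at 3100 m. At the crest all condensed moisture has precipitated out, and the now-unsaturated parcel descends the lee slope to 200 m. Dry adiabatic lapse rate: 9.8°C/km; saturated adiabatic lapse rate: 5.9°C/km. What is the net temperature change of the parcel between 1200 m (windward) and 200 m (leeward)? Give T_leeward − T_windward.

Dry to 1900 m: -9.8 × 0.7 km = -6.86°C, so T = 17.64°C.
Saturated to 3100 m: -5.9 × 1.2 km = -7.08°C, so T = 10.56°C.
Dry descent to 200 m: +9.8 × 2.9 km = +28.42°C, so T = 38.98°C.
Net change vs windward start: 38.98 − 24.5 = +14.48°C

+14.48°C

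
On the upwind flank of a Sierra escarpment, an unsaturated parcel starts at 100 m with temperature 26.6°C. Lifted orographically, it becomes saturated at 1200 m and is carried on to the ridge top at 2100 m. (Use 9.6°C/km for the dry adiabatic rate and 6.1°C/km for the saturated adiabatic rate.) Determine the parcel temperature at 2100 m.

10.55°C

100 → 1200 m (dry, 9.6°C/km): ΔT = -9.6 × 1.1 = -10.56°C → T = 16.04°C
1200 → 2100 m (saturated, 6.1°C/km): ΔT = -6.1 × 0.9 = -5.49°C → T = 10.55°C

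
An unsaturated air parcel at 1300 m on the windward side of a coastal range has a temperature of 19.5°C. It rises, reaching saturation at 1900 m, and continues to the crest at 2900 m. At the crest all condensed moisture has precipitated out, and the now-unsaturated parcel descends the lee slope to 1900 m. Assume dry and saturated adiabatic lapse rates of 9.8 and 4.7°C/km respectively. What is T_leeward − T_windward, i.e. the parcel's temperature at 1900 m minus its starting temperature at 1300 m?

-0.78°C

1300–1900 m, dry: Δz = 0.6 km ⇒ ΔT = -5.88°C; T = 13.62°C
1900–2900 m, saturated: Δz = 1 km ⇒ ΔT = -4.7°C; T = 8.92°C
2900–1900 m, dry descent: Δz = 1 km ⇒ ΔT = +9.8°C; T = 18.72°C
Net change vs windward start: 18.72 − 19.5 = -0.78°C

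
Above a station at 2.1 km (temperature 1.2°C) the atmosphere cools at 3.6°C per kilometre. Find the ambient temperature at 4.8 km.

-8.52°C

From 2100 m to 4800 m (environmental): cools by 3.6 × 2.7 = 9.72°C, giving -8.52°C.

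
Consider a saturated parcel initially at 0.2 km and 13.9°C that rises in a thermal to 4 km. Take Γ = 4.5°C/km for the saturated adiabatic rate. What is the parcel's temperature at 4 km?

-3.2°C

Saturated adiabatic to 4000 m: -4.5 × 3.8 km = -17.1°C, so T = -3.2°C.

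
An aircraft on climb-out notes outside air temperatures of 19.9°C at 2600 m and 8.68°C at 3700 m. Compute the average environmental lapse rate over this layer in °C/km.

Γ = −ΔT/Δz = (19.9 − 8.68) / (3700 − 2600) m
  = 11.22°C / 1.1 km = 10.2°C/km

10.2°C/km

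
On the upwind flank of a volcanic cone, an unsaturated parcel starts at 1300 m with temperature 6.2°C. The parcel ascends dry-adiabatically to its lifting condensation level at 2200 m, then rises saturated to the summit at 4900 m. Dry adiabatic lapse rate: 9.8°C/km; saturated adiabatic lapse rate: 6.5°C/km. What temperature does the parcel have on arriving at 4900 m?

-20.17°C

1300–2200 m, dry: Δz = 0.9 km ⇒ ΔT = -8.82°C; T = -2.62°C
2200–4900 m, saturated: Δz = 2.7 km ⇒ ΔT = -17.55°C; T = -20.17°C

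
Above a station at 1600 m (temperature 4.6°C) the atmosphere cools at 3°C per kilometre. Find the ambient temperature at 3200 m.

-0.2°C

1600–3200 m, environmental: Δz = 1.6 km ⇒ ΔT = -4.8°C; T = -0.2°C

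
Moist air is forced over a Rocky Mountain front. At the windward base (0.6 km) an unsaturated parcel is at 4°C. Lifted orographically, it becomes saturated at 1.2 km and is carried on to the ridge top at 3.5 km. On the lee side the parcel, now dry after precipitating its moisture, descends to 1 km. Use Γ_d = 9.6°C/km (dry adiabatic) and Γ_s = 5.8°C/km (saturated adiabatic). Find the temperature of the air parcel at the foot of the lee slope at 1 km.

8.9°C

Dry to 1200 m: -9.6 × 0.6 km = -5.76°C, so T = -1.76°C.
Saturated to 3500 m: -5.8 × 2.3 km = -13.34°C, so T = -15.1°C.
Dry descent to 1000 m: +9.6 × 2.5 km = +24°C, so T = 8.9°C.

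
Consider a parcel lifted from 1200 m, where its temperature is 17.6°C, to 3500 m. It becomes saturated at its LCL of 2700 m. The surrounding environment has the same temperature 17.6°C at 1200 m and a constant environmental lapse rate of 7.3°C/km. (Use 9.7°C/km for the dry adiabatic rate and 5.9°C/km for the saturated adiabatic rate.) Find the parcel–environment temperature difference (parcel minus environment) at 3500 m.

-2.48°C (parcel cooler than environment)

Parcel:
  1200 → 2700 m (dry, 9.7°C/km): ΔT = -9.7 × 1.5 = -14.55°C → T = 3.05°C
  2700 → 3500 m (saturated, 5.9°C/km): ΔT = -5.9 × 0.8 = -4.72°C → T = -1.67°C
Environment:
  1200 → 3500 m (environment, 7.3°C/km): ΔT = -7.3 × 2.3 = -16.79°C → T = 0.81°C
T_parcel − T_env = -1.67 − 0.81 = -2.48°C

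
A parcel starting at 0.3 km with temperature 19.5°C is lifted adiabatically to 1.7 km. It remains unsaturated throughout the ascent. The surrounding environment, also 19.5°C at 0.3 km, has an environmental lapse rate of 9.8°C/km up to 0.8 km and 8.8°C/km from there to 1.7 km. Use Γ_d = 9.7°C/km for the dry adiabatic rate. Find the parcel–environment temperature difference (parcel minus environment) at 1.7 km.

Parcel:
  300 → 1700 m (dry, 9.7°C/km): ΔT = -9.7 × 1.4 = -13.58°C → T = 5.92°C
Environment:
  300 → 800 m (environment, lower layer, 9.8°C/km): ΔT = -9.8 × 0.5 = -4.9°C → T = 14.6°C
  800 → 1700 m (environment, upper layer, 8.8°C/km): ΔT = -8.8 × 0.9 = -7.92°C → T = 6.68°C
T_parcel − T_env = 5.92 − 6.68 = -0.76°C

-0.76°C (parcel cooler than environment)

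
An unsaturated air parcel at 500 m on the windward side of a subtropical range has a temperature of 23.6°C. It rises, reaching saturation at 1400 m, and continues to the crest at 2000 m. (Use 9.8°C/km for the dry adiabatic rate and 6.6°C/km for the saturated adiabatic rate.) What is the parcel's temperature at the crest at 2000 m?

From 500 m to 1400 m (dry): cools by 9.8 × 0.9 = 8.82°C, giving 14.78°C.
From 1400 m to 2000 m (saturated): cools by 6.6 × 0.6 = 3.96°C, giving 10.82°C.

10.82°C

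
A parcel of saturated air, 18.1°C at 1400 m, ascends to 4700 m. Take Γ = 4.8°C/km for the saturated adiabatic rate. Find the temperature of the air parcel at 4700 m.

2.26°C

From 1400 m to 4700 m (saturated adiabatic): cools by 4.8 × 3.3 = 15.84°C, giving 2.26°C.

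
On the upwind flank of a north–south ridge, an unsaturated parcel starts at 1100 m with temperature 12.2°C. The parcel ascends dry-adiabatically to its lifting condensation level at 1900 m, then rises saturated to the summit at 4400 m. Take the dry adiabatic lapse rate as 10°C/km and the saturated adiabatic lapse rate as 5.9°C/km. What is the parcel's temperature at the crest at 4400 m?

-10.55°C

1100–1900 m, dry: Δz = 0.8 km ⇒ ΔT = -8°C; T = 4.2°C
1900–4400 m, saturated: Δz = 2.5 km ⇒ ΔT = -14.75°C; T = -10.55°C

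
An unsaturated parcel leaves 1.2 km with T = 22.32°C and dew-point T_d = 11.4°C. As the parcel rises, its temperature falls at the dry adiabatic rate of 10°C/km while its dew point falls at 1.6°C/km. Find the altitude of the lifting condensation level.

T and T_d converge at 10 − 1.6 = 8.4°C per km
Height above start = (22.32 − 11.4) / 8.4 = 1.3 km
LCL altitude = 1200 m + 1300 m = 2500 m

2.5 km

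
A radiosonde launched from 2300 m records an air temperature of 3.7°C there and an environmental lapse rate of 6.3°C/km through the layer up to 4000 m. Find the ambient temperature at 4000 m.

2300–4000 m, environmental: Δz = 1.7 km ⇒ ΔT = -10.71°C; T = -7.01°C

-7.01°C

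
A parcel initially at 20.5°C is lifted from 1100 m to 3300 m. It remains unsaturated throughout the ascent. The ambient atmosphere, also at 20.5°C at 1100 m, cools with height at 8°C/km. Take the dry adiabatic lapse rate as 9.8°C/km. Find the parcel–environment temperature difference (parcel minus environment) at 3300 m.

Parcel:
  From 1100 m to 3300 m (dry): cools by 9.8 × 2.2 = 21.56°C, giving -1.06°C.
Environment:
  From 1100 m to 3300 m (environment): cools by 8 × 2.2 = 17.6°C, giving 2.9°C.
T_parcel − T_env = -1.06 − 2.9 = -3.96°C

-3.96°C (parcel cooler than environment)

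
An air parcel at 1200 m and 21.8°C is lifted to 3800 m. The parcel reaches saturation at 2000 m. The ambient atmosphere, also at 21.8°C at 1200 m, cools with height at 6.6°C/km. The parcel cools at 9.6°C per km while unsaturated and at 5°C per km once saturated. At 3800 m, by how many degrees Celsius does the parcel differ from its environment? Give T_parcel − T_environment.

Parcel:
  Dry to 2000 m: -9.6 × 0.8 km = -7.68°C, so T = 14.12°C.
  Saturated to 3800 m: -5 × 1.8 km = -9°C, so T = 5.12°C.
Environment:
  Environment to 3800 m: -6.6 × 2.6 km = -17.16°C, so T = 4.64°C.
T_parcel − T_env = 5.12 − 4.64 = +0.48°C

+0.48°C (parcel warmer than environment)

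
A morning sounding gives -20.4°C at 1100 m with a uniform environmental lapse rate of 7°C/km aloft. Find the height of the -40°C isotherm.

Height above start = (-20.4 − (-40)) / 7 = 2.8 km
Altitude = 1100 m + 2800 m = 3900 m

3900 m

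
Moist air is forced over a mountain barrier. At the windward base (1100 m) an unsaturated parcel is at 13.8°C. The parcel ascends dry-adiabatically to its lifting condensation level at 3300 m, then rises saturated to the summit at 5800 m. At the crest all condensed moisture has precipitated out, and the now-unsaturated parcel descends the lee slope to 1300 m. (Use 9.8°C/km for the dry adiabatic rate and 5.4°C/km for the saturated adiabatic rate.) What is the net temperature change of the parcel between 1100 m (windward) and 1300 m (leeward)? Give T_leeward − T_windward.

1100 → 3300 m (dry, 9.8°C/km): ΔT = -9.8 × 2.2 = -21.56°C → T = -7.76°C
3300 → 5800 m (saturated, 5.4°C/km): ΔT = -5.4 × 2.5 = -13.5°C → T = -21.26°C
5800 → 1300 m (dry descent, 9.8°C/km): ΔT = +9.8 × 4.5 = +44.1°C → T = 22.84°C
Net change vs windward start: 22.84 − 13.8 = +9.04°C

+9.04°C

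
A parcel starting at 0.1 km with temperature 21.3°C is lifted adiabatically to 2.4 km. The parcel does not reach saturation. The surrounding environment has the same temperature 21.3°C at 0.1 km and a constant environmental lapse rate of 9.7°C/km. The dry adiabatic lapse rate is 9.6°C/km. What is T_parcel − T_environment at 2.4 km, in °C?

Parcel:
  100–2400 m, dry: Δz = 2.3 km ⇒ ΔT = -22.08°C; T = -0.78°C
Environment:
  100–2400 m, environment: Δz = 2.3 km ⇒ ΔT = -22.31°C; T = -1.01°C
T_parcel − T_env = -0.78 − (-1.01) = +0.23°C

+0.23°C (parcel warmer than environment)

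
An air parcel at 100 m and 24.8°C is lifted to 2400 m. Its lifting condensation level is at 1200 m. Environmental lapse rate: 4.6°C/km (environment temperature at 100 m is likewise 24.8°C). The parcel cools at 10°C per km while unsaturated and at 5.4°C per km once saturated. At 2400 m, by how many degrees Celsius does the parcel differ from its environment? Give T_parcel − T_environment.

-6.9°C (parcel cooler than environment)

Parcel:
  100 → 1200 m (dry, 10°C/km): ΔT = -10 × 1.1 = -11°C → T = 13.8°C
  1200 → 2400 m (saturated, 5.4°C/km): ΔT = -5.4 × 1.2 = -6.48°C → T = 7.32°C
Environment:
  100 → 2400 m (environment, 4.6°C/km): ΔT = -4.6 × 2.3 = -10.58°C → T = 14.22°C
T_parcel − T_env = 7.32 − 14.22 = -6.9°C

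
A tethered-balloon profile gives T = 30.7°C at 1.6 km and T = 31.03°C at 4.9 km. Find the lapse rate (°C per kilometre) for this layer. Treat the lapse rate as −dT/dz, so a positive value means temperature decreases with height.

-0.1°C/km

Γ = −ΔT/Δz = (30.7 − 31.03) / (4900 − 1600) m
  = -0.33°C / 3.3 km = -0.1°C/km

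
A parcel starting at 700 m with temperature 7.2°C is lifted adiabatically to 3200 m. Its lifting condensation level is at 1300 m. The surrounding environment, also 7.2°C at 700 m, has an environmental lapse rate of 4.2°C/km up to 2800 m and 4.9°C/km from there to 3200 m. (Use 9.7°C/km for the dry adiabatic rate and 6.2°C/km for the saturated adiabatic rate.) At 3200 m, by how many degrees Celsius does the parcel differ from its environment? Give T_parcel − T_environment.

-6.82°C (parcel cooler than environment)

Parcel:
  From 700 m to 1300 m (dry): cools by 9.7 × 0.6 = 5.82°C, giving 1.38°C.
  From 1300 m to 3200 m (saturated): cools by 6.2 × 1.9 = 11.78°C, giving -10.4°C.
Environment:
  From 700 m to 2800 m (environment, lower layer): cools by 4.2 × 2.1 = 8.82°C, giving -1.62°C.
  From 2800 m to 3200 m (environment, upper layer): cools by 4.9 × 0.4 = 1.96°C, giving -3.58°C.
T_parcel − T_env = -10.4 − (-3.58) = -6.82°C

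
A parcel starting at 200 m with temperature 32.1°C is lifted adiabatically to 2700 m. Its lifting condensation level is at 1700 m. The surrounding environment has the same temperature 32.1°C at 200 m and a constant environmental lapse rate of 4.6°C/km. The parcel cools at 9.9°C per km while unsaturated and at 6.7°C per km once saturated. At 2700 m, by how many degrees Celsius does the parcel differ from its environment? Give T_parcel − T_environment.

-10.05°C (parcel cooler than environment)

Parcel:
  200 → 1700 m (dry, 9.9°C/km): ΔT = -9.9 × 1.5 = -14.85°C → T = 17.25°C
  1700 → 2700 m (saturated, 6.7°C/km): ΔT = -6.7 × 1 = -6.7°C → T = 10.55°C
Environment:
  200 → 2700 m (environment, 4.6°C/km): ΔT = -4.6 × 2.5 = -11.5°C → T = 20.6°C
T_parcel − T_env = 10.55 − 20.6 = -10.05°C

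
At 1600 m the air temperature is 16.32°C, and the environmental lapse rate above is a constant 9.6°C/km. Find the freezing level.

3300 m

Height above start = (16.32 − 0) / 9.6 = 1.7 km
Altitude = 1600 m + 1700 m = 3300 m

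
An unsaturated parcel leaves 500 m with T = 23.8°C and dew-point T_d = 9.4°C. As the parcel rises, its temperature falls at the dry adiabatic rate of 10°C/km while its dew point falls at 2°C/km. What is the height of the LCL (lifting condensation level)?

T and T_d converge at 10 − 2 = 8°C per km
Height above start = (23.8 − 9.4) / 8 = 1.8 km
LCL altitude = 500 m + 1800 m = 2300 m

2300 m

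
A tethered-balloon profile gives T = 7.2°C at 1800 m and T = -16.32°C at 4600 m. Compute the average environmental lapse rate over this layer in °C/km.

8.4°C/km

Γ = −ΔT/Δz = (7.2 − (-16.32)) / (4600 − 1800) m
  = 23.52°C / 2.8 km = 8.4°C/km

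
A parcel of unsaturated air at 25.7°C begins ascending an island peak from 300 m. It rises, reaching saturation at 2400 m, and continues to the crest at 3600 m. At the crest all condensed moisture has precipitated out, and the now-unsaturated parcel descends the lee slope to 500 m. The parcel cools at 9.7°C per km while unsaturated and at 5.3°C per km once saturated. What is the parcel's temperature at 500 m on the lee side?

300 → 2400 m (dry, 9.7°C/km): ΔT = -9.7 × 2.1 = -20.37°C → T = 5.33°C
2400 → 3600 m (saturated, 5.3°C/km): ΔT = -5.3 × 1.2 = -6.36°C → T = -1.03°C
3600 → 500 m (dry descent, 9.7°C/km): ΔT = +9.7 × 3.1 = +30.07°C → T = 29.04°C

29.04°C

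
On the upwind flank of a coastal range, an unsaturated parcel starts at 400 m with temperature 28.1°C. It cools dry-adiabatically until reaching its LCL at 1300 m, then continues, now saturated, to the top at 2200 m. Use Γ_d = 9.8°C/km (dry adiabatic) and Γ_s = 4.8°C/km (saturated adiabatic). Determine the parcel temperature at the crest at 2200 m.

From 400 m to 1300 m (dry): cools by 9.8 × 0.9 = 8.82°C, giving 19.28°C.
From 1300 m to 2200 m (saturated): cools by 4.8 × 0.9 = 4.32°C, giving 14.96°C.

14.96°C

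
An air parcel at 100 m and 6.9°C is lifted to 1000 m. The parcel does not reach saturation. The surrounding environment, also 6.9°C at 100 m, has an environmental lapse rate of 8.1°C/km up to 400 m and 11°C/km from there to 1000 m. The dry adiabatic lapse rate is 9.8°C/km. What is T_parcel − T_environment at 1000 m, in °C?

Parcel:
  From 100 m to 1000 m (dry): cools by 9.8 × 0.9 = 8.82°C, giving -1.92°C.
Environment:
  From 100 m to 400 m (environment, lower layer): cools by 8.1 × 0.3 = 2.43°C, giving 4.47°C.
  From 400 m to 1000 m (environment, upper layer): cools by 11 × 0.6 = 6.6°C, giving -2.13°C.
T_parcel − T_env = -1.92 − (-2.13) = +0.21°C

+0.21°C (parcel warmer than environment)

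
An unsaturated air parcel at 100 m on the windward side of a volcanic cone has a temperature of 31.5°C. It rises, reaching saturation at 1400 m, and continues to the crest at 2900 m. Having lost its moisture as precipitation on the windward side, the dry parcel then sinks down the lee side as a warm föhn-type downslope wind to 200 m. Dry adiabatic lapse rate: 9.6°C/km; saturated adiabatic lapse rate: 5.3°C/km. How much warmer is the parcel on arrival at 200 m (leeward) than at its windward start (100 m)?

100–1400 m, dry: Δz = 1.3 km ⇒ ΔT = -12.48°C; T = 19.02°C
1400–2900 m, saturated: Δz = 1.5 km ⇒ ΔT = -7.95°C; T = 11.07°C
2900–200 m, dry descent: Δz = 2.7 km ⇒ ΔT = +25.92°C; T = 36.99°C
Net change vs windward start: 36.99 − 31.5 = +5.49°C

+5.49°C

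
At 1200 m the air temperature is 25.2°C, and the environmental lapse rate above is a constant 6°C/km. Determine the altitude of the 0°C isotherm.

5400 m

Height above start = (25.2 − 0) / 6 = 4.2 km
Altitude = 1200 m + 4200 m = 5400 m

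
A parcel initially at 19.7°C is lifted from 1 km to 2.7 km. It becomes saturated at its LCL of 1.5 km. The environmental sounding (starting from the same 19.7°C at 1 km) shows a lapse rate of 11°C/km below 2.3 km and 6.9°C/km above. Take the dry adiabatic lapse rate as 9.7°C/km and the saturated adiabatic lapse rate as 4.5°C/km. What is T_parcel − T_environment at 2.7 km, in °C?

+6.81°C (parcel warmer than environment)

Parcel:
  From 1000 m to 1500 m (dry): cools by 9.7 × 0.5 = 4.85°C, giving 14.85°C.
  From 1500 m to 2700 m (saturated): cools by 4.5 × 1.2 = 5.4°C, giving 9.45°C.
Environment:
  From 1000 m to 2300 m (environment, lower layer): cools by 11 × 1.3 = 14.3°C, giving 5.4°C.
  From 2300 m to 2700 m (environment, upper layer): cools by 6.9 × 0.4 = 2.76°C, giving 2.64°C.
T_parcel − T_env = 9.45 − 2.64 = +6.81°C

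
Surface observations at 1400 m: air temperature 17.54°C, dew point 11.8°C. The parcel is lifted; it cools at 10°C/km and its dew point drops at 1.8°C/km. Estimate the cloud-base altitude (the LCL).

2100 m

T and T_d converge at 10 − 1.8 = 8.2°C per km
Height above start = (17.54 − 11.8) / 8.2 = 0.7 km
LCL altitude = 1400 m + 700 m = 2100 m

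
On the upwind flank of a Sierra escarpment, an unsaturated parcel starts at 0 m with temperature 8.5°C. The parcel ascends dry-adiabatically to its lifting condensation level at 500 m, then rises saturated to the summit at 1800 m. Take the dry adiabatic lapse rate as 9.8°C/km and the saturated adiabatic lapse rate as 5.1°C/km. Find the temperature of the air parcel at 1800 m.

-3.03°C

From 0 m to 500 m (dry): cools by 9.8 × 0.5 = 4.9°C, giving 3.6°C.
From 500 m to 1800 m (saturated): cools by 5.1 × 1.3 = 6.63°C, giving -3.03°C.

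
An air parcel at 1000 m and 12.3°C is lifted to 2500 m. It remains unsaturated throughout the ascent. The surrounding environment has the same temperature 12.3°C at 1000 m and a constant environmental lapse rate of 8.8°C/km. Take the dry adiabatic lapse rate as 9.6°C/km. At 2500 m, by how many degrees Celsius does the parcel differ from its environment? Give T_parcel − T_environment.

Parcel:
  From 1000 m to 2500 m (dry): cools by 9.6 × 1.5 = 14.4°C, giving -2.1°C.
Environment:
  From 1000 m to 2500 m (environment): cools by 8.8 × 1.5 = 13.2°C, giving -0.9°C.
T_parcel − T_env = -2.1 − (-0.9) = -1.2°C

-1.2°C (parcel cooler than environment)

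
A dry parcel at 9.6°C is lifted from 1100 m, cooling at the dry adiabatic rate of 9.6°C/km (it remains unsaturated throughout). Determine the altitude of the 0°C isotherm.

2100 m

Height above start = (9.6 − 0) / 9.6 = 1 km
Altitude = 1100 m + 1000 m = 2100 m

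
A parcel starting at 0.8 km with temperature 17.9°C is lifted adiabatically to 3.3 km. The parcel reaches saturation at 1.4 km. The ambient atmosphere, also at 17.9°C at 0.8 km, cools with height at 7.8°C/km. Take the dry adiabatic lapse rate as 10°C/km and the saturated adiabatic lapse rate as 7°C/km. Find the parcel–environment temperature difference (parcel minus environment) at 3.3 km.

Parcel:
  Dry to 1400 m: -10 × 0.6 km = -6°C, so T = 11.9°C.
  Saturated to 3300 m: -7 × 1.9 km = -13.3°C, so T = -1.4°C.
Environment:
  Environment to 3300 m: -7.8 × 2.5 km = -19.5°C, so T = -1.6°C.
T_parcel − T_env = -1.4 − (-1.6) = +0.2°C

+0.2°C (parcel warmer than environment)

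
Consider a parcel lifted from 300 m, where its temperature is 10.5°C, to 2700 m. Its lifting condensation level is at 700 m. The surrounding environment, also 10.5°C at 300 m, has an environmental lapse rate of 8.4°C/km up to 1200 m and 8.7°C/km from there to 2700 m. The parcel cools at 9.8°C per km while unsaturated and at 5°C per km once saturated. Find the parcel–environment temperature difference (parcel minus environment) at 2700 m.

+6.69°C (parcel warmer than environment)

Parcel:
  Dry to 700 m: -9.8 × 0.4 km = -3.92°C, so T = 6.58°C.
  Saturated to 2700 m: -5 × 2 km = -10°C, so T = -3.42°C.
Environment:
  Environment, lower layer to 1200 m: -8.4 × 0.9 km = -7.56°C, so T = 2.94°C.
  Environment, upper layer to 2700 m: -8.7 × 1.5 km = -13.05°C, so T = -10.11°C.
T_parcel − T_env = -3.42 − (-10.11) = +6.69°C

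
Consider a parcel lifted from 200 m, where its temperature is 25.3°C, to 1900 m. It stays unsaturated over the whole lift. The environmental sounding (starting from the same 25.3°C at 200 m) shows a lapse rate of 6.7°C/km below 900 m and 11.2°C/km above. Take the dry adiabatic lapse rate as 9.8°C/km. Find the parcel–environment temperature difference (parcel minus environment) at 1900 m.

-0.77°C (parcel cooler than environment)

Parcel:
  Dry to 1900 m: -9.8 × 1.7 km = -16.66°C, so T = 8.64°C.
Environment:
  Environment, lower layer to 900 m: -6.7 × 0.7 km = -4.69°C, so T = 20.61°C.
  Environment, upper layer to 1900 m: -11.2 × 1 km = -11.2°C, so T = 9.41°C.
T_parcel − T_env = 8.64 − 9.41 = -0.77°C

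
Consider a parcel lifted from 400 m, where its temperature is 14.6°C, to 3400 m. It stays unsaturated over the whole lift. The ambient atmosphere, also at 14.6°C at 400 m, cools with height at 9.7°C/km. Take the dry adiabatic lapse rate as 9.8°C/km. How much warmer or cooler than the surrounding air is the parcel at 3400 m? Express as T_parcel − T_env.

-0.3°C (parcel cooler than environment)

Parcel:
  Dry to 3400 m: -9.8 × 3 km = -29.4°C, so T = -14.8°C.
Environment:
  Environment to 3400 m: -9.7 × 3 km = -29.1°C, so T = -14.5°C.
T_parcel − T_env = -14.8 − (-14.5) = -0.3°C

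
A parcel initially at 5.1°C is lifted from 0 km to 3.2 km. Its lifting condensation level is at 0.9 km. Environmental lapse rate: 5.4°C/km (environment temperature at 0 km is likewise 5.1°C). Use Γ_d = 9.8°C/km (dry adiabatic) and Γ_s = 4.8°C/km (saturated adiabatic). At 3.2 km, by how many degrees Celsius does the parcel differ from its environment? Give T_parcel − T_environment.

Parcel:
  From 0 m to 900 m (dry): cools by 9.8 × 0.9 = 8.82°C, giving -3.72°C.
  From 900 m to 3200 m (saturated): cools by 4.8 × 2.3 = 11.04°C, giving -14.76°C.
Environment:
  From 0 m to 3200 m (environment): cools by 5.4 × 3.2 = 17.28°C, giving -12.18°C.
T_parcel − T_env = -14.76 − (-12.18) = -2.58°C

-2.58°C (parcel cooler than environment)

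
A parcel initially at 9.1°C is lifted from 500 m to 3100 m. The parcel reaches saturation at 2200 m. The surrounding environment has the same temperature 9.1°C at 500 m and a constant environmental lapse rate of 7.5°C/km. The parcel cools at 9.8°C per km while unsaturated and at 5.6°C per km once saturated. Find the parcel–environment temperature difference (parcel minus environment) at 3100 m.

-2.2°C (parcel cooler than environment)

Parcel:
  500 → 2200 m (dry, 9.8°C/km): ΔT = -9.8 × 1.7 = -16.66°C → T = -7.56°C
  2200 → 3100 m (saturated, 5.6°C/km): ΔT = -5.6 × 0.9 = -5.04°C → T = -12.6°C
Environment:
  500 → 3100 m (environment, 7.5°C/km): ΔT = -7.5 × 2.6 = -19.5°C → T = -10.4°C
T_parcel − T_env = -12.6 − (-10.4) = -2.2°C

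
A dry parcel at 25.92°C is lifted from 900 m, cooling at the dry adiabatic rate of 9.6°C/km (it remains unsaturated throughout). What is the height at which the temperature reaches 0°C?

3600 m

Height above start = (25.92 − 0) / 9.6 = 2.7 km
Altitude = 900 m + 2700 m = 3600 m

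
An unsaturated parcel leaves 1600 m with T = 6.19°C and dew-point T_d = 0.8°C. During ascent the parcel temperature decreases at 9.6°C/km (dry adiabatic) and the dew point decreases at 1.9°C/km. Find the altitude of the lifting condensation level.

T and T_d converge at 9.6 − 1.9 = 7.7°C per km
Height above start = (6.19 − 0.8) / 7.7 = 0.7 km
LCL altitude = 1600 m + 700 m = 2300 m

2300 m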